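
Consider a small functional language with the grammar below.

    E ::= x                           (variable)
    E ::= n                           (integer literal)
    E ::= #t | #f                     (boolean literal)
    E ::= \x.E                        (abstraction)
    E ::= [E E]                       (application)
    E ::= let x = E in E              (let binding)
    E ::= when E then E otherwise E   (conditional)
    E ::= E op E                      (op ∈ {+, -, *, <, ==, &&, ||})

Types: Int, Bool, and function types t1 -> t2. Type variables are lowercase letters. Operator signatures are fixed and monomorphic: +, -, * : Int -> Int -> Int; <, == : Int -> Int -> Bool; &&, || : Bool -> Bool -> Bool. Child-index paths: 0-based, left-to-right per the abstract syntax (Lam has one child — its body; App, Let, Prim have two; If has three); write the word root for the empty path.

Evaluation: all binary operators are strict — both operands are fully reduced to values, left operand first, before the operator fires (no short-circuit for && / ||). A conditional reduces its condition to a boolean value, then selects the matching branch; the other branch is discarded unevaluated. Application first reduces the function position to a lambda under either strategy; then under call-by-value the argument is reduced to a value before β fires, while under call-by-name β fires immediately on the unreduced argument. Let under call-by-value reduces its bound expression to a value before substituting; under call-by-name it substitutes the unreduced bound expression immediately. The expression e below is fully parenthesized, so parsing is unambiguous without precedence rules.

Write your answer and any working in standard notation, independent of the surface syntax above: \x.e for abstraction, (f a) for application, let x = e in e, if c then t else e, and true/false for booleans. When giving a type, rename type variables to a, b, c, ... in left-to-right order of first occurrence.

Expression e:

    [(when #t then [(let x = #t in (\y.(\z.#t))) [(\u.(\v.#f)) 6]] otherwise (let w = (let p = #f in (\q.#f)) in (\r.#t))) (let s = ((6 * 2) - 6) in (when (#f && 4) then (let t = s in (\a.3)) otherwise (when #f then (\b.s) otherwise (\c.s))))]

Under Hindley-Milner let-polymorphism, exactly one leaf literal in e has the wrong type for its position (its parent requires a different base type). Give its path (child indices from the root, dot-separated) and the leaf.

Working:
  unify Bool ~ Bool
let x : Bool
\z._ : b -> Bool
\y._ : a -> b -> Bool
\v._ : d -> Bool
\u._ : c -> d -> Bool
  unify c -> d -> Bool ~ Int -> e
  unify c ~ Int
  unify d -> Bool ~ e
_ _ : d -> Bool
  unify a -> b -> Bool ~ (d -> Bool) -> f
  unify a ~ d -> Bool
  unify b -> Bool ~ f
_ _ : b -> Bool
let p : Bool
\q._ : g -> Bool
let w : forall. g -> Bool
\r._ : h -> Bool
  unify b -> Bool ~ h -> Bool
  unify b ~ h
  unify Bool ~ Bool
  unify Int ~ Int
  unify Int ~ Int
  unify Int ~ Int
  unify Int ~ Int
let s : Int
  unify Bool ~ Bool
  unify Int ~ Bool
  FAIL: mismatch Int ~ Bool

Answer: 1.1.0.1 : 4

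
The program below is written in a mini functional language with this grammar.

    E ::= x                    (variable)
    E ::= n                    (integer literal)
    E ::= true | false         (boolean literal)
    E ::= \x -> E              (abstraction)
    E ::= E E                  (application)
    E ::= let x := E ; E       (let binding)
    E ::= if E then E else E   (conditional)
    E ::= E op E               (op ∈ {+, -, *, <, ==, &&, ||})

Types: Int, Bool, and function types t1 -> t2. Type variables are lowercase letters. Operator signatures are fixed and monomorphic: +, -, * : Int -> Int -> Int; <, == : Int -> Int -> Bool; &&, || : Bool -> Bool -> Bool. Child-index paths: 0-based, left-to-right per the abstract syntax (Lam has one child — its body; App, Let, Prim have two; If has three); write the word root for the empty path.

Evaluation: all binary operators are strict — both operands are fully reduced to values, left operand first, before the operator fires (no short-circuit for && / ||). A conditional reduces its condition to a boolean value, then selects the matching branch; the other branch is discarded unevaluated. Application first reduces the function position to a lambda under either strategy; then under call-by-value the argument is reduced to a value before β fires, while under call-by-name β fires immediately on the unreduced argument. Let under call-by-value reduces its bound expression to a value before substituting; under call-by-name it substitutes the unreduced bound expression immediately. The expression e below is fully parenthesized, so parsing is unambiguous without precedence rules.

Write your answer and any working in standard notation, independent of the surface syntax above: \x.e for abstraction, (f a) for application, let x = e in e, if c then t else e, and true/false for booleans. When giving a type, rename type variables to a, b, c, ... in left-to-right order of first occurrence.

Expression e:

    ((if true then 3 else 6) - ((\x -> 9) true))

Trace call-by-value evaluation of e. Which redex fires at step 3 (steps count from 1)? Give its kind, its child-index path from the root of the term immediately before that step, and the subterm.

Answer: delta at root : (3 - 9)

Working:
step 0: ((if true then 3 else 6) - ((\x.9) true))
step 1: [if@0] (3 - ((\x.9) true))
step 2: [beta@1] (3 - 9)
step 3: [delta@root] -6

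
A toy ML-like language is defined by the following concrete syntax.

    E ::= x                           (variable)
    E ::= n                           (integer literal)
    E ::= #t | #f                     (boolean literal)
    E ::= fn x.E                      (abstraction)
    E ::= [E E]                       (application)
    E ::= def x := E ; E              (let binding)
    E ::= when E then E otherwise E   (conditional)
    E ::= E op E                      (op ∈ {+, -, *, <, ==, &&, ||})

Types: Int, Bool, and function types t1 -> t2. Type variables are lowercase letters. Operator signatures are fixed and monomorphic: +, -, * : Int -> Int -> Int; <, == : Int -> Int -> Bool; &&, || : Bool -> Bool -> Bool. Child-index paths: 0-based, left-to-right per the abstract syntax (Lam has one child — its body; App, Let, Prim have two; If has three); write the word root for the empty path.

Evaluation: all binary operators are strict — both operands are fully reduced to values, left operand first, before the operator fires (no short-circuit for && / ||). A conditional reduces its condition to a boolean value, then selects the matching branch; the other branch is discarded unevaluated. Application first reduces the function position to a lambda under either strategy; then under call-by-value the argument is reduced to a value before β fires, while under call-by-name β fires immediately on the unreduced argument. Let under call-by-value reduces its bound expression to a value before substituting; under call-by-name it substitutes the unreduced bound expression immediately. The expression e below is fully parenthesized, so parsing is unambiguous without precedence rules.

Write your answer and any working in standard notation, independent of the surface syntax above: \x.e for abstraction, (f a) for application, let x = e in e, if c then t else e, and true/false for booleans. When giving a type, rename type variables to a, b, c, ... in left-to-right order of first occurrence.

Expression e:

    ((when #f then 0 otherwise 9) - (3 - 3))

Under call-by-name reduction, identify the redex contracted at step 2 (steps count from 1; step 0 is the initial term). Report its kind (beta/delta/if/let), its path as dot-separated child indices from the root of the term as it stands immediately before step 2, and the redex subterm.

Trace:
step 0: ((if false then 0 else 9) - (3 - 3))
step 1: [if@0] (9 - (3 - 3))
step 2: [delta@1] (9 - 0)

Answer: delta at 1 : (3 - 3)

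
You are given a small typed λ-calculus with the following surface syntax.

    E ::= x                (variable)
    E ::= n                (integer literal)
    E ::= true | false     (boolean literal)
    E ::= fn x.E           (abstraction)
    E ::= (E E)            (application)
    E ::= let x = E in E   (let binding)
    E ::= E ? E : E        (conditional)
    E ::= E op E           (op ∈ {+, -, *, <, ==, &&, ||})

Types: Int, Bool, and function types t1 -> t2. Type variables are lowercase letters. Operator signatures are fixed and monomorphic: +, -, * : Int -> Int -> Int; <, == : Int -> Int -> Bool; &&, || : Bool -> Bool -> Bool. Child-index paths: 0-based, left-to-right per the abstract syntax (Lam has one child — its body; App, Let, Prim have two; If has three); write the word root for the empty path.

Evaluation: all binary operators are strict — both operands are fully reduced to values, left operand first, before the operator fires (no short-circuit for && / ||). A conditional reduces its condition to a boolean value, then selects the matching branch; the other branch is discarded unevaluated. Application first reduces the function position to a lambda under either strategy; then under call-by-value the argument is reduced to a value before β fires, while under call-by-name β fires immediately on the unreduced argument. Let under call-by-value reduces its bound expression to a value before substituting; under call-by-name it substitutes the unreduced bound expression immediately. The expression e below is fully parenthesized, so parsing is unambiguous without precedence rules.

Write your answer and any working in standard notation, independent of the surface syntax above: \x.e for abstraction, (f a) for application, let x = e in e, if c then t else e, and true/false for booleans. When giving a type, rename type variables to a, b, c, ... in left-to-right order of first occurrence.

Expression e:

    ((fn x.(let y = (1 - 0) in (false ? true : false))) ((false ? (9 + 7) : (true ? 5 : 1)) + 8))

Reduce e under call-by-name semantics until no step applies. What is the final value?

Trace:
step 0: ((\x.(let y = (1 - 0) in (if false then true else false))) ((if false then (9 + 7) else (if true then 5 else 1)) + 8))
step 1: [beta@root] (let y = (1 - 0) in (if false then true else false))
step 2: [let@root] (if false then true else false)
step 3: [if@root] false

Answer: false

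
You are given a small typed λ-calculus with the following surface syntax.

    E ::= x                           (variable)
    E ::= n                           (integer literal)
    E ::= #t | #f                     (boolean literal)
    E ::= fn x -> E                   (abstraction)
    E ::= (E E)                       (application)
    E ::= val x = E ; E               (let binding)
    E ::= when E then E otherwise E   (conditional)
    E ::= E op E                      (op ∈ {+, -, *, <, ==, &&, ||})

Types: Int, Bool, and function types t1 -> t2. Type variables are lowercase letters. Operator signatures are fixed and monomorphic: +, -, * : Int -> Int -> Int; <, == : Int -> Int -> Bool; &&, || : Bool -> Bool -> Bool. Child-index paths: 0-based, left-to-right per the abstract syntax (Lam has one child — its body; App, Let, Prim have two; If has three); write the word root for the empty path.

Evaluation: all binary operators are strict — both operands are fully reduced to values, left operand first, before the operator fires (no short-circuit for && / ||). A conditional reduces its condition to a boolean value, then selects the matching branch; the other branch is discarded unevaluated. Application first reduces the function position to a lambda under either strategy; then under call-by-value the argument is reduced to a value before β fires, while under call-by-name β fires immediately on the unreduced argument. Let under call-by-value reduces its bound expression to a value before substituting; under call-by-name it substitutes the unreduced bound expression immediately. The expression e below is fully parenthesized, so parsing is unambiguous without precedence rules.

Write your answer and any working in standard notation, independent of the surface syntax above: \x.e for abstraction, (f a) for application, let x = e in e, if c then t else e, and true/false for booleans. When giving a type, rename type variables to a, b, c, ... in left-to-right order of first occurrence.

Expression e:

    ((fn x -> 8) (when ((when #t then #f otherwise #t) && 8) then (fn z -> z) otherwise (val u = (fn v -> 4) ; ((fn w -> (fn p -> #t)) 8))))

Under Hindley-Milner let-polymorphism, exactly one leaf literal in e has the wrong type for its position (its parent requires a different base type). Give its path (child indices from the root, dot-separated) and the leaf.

Answer: 1.0.1 : 8

Derivation:
\x._ : a -> Int
  unify Bool ~ Bool
  unify Bool ~ Bool
  unify Bool ~ Bool
  unify Int ~ Bool
  FAIL: mismatch Int ~ Bool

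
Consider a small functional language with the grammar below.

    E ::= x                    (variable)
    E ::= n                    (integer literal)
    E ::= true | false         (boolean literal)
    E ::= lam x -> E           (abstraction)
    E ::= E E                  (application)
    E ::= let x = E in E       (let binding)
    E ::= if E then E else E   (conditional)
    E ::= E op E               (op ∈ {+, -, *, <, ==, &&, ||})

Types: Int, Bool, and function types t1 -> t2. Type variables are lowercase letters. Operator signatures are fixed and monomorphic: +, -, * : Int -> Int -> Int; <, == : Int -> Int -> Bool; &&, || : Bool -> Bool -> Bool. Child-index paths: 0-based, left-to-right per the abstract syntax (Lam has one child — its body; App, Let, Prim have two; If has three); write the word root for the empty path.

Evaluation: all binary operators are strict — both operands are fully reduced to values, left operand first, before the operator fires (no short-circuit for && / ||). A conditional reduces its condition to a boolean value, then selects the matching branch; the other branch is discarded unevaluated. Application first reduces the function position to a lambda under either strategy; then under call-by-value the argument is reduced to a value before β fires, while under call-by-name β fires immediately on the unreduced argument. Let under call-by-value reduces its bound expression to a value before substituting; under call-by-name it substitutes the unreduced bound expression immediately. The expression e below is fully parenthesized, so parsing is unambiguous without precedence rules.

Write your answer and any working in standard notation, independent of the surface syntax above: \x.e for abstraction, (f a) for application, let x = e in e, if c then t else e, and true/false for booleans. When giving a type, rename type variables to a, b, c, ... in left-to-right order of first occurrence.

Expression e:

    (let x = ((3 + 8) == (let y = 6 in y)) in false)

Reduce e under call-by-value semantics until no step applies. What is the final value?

Answer: false

Derivation:
step 0: (let x = ((3 + 8) == (let y = 6 in y)) in false)
step 1: [delta@0.0] (let x = (11 == (let y = 6 in y)) in false)
step 2: [let@0.1] (let x = (11 == 6) in false)
step 3: [delta@0] (let x = false in false)
step 4: [let@root] false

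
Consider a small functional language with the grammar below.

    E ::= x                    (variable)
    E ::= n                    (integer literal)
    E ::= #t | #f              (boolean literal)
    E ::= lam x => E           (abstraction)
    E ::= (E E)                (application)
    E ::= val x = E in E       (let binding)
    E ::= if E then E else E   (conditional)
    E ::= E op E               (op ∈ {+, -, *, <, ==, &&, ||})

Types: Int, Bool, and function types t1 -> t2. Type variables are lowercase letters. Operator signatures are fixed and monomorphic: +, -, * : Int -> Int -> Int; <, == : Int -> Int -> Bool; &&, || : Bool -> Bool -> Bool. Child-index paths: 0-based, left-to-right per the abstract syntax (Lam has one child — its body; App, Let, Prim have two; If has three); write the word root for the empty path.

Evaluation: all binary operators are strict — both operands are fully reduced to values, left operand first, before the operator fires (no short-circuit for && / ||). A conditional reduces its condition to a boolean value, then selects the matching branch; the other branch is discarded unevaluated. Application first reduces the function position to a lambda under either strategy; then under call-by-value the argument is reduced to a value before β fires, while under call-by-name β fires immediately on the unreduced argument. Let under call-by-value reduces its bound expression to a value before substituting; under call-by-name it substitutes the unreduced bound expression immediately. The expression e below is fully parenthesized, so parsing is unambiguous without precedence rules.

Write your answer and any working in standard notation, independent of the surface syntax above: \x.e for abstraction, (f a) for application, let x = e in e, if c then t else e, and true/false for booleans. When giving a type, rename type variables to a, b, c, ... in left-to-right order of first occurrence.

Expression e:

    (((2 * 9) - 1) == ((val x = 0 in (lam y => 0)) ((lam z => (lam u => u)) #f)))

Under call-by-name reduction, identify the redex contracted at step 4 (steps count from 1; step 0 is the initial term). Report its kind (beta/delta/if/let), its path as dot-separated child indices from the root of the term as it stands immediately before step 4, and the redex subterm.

Answer: beta at 1 : ((\y.0) ((\z.(\u.u)) false))

Derivation:
step 0: (((2 * 9) - 1) == ((let x = 0 in (\y.0)) ((\z.(\u.u)) false)))
step 1: [delta@0.0] ((18 - 1) == ((let x = 0 in (\y.0)) ((\z.(\u.u)) false)))
step 2: [delta@0] (17 == ((let x = 0 in (\y.0)) ((\z.(\u.u)) false)))
step 3: [let@1.0] (17 == ((\y.0) ((\z.(\u.u)) false)))
step 4: [beta@1] (17 == 0)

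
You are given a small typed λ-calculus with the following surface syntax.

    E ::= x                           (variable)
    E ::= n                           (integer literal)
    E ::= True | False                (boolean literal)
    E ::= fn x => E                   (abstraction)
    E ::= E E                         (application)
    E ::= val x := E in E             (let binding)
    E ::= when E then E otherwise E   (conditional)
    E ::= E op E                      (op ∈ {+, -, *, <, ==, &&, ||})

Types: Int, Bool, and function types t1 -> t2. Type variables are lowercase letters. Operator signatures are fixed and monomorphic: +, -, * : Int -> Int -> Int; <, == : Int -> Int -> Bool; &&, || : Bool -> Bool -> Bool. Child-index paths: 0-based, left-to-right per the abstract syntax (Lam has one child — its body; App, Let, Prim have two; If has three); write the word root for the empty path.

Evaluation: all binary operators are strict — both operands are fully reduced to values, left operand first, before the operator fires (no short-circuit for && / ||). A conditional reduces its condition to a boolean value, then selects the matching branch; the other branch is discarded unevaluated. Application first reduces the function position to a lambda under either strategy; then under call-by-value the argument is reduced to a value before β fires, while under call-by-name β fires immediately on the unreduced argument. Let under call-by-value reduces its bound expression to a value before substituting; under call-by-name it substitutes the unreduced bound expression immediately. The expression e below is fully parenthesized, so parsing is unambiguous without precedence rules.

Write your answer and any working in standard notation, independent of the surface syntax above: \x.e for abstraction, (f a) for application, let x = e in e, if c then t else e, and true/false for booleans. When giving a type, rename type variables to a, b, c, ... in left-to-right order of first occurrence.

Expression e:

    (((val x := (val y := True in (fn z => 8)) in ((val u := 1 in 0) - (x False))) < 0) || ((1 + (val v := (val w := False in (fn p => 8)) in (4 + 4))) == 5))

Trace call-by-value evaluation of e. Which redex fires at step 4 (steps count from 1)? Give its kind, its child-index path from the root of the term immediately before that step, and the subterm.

Trace:
step 0: (((let x = (let y = true in (\z.8)) in ((let u = 1 in 0) - (x false))) < 0) || ((1 + (let v = (let w = false in (\p.8)) in (4 + 4))) == 5))
step 1: [let@0.0.0] (((let x = (\z.8) in ((let u = 1 in 0) - (x false))) < 0) || ((1 + (let v = (let w = false in (\p.8)) in (4 + 4))) == 5))
step 2: [let@0.0] ((((let u = 1 in 0) - ((\z.8) false)) < 0) || ((1 + (let v = (let w = false in (\p.8)) in (4 + 4))) == 5))
step 3: [let@0.0.0] (((0 - ((\z.8) false)) < 0) || ((1 + (let v = (let w = false in (\p.8)) in (4 + 4))) == 5))
step 4: [beta@0.0.1] (((0 - 8) < 0) || ((1 + (let v = (let w = false in (\p.8)) in (4 + 4))) == 5))

Answer: beta at 0.0.1 : ((\z.8) false)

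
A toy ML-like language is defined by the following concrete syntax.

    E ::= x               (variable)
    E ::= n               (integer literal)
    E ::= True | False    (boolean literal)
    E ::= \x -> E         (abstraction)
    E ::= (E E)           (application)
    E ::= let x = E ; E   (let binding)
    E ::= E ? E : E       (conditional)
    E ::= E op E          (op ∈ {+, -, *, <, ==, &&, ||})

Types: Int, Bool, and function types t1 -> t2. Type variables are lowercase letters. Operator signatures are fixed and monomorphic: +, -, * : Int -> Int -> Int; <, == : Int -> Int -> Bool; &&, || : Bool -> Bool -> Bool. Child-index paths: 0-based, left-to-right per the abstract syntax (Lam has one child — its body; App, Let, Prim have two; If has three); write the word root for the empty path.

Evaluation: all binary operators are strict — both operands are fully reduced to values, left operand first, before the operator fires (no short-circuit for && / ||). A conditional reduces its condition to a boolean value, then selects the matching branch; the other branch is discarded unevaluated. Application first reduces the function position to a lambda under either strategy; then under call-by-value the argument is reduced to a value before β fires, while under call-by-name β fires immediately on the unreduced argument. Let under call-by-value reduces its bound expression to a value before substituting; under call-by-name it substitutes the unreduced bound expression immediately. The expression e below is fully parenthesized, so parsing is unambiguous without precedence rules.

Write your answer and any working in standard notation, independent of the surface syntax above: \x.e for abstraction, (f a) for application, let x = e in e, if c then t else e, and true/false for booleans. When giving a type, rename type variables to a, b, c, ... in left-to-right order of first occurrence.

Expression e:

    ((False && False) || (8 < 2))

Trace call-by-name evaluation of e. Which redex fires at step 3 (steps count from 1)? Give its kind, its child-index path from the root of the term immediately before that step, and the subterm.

Derivation:
step 0: ((false && false) || (8 < 2))
step 1: [delta@0] (false || (8 < 2))
step 2: [delta@1] (false || false)
step 3: [delta@root] false

Answer: delta at root : (false || false)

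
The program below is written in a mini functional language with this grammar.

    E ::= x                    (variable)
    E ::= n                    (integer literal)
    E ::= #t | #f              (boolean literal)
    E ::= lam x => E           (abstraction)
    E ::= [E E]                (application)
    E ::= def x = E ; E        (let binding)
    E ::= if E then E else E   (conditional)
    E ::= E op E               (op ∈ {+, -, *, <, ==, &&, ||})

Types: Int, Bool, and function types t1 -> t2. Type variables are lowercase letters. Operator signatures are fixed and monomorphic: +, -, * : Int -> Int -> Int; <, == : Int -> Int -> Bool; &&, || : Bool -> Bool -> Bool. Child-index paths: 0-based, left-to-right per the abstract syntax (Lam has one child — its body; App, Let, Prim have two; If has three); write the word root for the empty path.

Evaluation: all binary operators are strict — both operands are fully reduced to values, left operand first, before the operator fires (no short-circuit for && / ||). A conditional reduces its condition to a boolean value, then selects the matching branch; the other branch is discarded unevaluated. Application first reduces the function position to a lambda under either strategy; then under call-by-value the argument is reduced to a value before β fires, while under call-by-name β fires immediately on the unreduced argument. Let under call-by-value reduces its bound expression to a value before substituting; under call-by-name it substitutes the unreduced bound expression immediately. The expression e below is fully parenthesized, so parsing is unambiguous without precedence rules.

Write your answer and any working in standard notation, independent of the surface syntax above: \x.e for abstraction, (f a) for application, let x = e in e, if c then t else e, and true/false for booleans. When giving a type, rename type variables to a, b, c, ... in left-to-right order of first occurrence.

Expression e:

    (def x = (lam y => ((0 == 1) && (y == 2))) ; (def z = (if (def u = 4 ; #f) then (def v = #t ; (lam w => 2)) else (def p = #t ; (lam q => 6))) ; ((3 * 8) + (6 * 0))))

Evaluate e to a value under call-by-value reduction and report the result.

Trace:
step 0: (let x = (\y.((0 == 1) && (y == 2))) in (let z = (if (let u = 4 in false) then (let v = true in (\w.2)) else (let p = true in (\q.6))) in ((3 * 8) + (6 * 0))))
step 1: [let@root] (let z = (if (let u = 4 in false) then (let v = true in (\w.2)) else (let p = true in (\q.6))) in ((3 * 8) + (6 * 0)))
step 2: [let@0.0] (let z = (if false then (let v = true in (\w.2)) else (let p = true in (\q.6))) in ((3 * 8) + (6 * 0)))
step 3: [if@0] (let z = (let p = true in (\q.6)) in ((3 * 8) + (6 * 0)))
step 4: [let@0] (let z = (\q.6) in ((3 * 8) + (6 * 0)))
step 5: [let@root] ((3 * 8) + (6 * 0))
step 6: [delta@0] (24 + (6 * 0))
step 7: [delta@1] (24 + 0)
step 8: [delta@root] 24

Answer: 24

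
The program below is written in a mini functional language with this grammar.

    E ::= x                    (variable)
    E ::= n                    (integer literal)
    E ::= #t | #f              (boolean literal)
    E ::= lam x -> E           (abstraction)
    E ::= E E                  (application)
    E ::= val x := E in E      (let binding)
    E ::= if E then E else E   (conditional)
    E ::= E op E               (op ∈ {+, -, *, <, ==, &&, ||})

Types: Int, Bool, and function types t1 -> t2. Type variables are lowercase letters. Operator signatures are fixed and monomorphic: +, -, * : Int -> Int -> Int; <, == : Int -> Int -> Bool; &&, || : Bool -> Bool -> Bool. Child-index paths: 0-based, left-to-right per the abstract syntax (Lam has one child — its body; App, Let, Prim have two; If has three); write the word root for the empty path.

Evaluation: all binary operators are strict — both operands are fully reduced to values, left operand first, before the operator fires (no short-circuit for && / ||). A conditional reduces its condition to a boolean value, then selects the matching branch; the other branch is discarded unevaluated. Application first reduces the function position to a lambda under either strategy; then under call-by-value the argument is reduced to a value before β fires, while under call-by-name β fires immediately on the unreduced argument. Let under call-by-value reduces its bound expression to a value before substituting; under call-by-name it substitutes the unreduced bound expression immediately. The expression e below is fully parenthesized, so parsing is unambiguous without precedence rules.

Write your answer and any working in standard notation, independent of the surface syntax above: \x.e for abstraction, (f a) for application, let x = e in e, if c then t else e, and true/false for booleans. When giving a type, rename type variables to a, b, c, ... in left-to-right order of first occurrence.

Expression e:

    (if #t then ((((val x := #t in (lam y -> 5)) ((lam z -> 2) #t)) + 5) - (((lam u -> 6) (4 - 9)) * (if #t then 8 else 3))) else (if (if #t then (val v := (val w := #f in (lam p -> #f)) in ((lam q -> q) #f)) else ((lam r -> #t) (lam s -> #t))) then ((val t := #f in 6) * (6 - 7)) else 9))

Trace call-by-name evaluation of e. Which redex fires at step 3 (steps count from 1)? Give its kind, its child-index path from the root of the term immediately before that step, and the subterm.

Answer: beta at 0.0 : ((\y.5) ((\z.2) true))

Trace:
step 0: (if true then ((((let x = true in (\y.5)) ((\z.2) true)) + 5) - (((\u.6) (4 - 9)) * (if true then 8 else 3))) else (if (if true then (let v = (let w = false in (\p.false)) in ((\q.q) false)) else ((\r.true) (\s.true))) then ((let t = false in 6) * (6 - 7)) else 9))
step 1: [if@root] ((((let x = true in (\y.5)) ((\z.2) true)) + 5) - (((\u.6) (4 - 9)) * (if true then 8 else 3)))
step 2: [let@0.0.0] ((((\y.5) ((\z.2) true)) + 5) - (((\u.6) (4 - 9)) * (if true then 8 else 3)))
step 3: [beta@0.0] ((5 + 5) - (((\u.6) (4 - 9)) * (if true then 8 else 3)))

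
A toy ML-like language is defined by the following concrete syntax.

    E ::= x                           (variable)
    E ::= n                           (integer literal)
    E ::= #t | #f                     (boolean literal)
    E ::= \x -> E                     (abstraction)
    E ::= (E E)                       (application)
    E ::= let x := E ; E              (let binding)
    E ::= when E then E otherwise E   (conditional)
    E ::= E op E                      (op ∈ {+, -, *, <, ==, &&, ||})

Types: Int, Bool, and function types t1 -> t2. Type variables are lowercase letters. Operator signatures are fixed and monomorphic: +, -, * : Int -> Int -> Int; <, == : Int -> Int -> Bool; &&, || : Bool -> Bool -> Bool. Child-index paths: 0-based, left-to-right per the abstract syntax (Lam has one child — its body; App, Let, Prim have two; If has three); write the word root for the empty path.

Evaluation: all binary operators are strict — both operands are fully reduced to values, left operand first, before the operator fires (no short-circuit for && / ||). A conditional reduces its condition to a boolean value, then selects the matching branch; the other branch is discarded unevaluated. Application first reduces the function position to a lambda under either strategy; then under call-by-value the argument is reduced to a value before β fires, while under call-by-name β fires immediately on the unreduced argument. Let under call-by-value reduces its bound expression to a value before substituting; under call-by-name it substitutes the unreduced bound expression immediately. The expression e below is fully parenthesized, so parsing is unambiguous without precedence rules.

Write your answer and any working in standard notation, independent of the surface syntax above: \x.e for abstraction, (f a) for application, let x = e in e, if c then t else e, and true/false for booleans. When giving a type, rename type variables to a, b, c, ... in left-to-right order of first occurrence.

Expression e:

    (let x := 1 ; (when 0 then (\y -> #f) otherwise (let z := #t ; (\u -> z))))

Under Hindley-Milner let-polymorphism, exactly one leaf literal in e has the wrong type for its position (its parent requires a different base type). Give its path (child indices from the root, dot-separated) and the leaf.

Answer: 1.0 : 0

Trace:
let x : Int
  unify Int ~ Bool
  FAIL: mismatch Int ~ Bool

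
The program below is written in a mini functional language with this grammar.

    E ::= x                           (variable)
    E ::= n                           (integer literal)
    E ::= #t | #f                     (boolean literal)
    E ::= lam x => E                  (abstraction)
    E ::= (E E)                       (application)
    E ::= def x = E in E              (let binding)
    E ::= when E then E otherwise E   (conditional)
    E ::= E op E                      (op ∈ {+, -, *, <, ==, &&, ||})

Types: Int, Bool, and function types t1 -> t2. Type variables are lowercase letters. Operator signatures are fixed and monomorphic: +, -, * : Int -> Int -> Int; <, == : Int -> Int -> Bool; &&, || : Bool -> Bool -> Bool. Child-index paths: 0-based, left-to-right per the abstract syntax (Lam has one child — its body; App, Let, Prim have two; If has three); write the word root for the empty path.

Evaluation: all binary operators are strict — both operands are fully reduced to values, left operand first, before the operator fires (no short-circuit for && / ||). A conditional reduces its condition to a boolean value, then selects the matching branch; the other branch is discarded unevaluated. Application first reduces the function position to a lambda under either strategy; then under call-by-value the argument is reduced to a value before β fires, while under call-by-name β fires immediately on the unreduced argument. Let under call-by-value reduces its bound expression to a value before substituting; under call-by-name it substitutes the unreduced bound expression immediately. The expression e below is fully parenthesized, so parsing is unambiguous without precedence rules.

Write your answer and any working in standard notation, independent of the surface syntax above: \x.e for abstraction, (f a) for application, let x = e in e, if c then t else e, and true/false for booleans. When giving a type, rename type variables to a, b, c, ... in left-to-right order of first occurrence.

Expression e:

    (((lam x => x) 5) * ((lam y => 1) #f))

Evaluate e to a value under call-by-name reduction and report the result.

Trace:
step 0: (((\x.x) 5) * ((\y.1) false))
step 1: [beta@0] (5 * ((\y.1) false))
step 2: [beta@1] (5 * 1)
step 3: [delta@root] 5

Answer: 5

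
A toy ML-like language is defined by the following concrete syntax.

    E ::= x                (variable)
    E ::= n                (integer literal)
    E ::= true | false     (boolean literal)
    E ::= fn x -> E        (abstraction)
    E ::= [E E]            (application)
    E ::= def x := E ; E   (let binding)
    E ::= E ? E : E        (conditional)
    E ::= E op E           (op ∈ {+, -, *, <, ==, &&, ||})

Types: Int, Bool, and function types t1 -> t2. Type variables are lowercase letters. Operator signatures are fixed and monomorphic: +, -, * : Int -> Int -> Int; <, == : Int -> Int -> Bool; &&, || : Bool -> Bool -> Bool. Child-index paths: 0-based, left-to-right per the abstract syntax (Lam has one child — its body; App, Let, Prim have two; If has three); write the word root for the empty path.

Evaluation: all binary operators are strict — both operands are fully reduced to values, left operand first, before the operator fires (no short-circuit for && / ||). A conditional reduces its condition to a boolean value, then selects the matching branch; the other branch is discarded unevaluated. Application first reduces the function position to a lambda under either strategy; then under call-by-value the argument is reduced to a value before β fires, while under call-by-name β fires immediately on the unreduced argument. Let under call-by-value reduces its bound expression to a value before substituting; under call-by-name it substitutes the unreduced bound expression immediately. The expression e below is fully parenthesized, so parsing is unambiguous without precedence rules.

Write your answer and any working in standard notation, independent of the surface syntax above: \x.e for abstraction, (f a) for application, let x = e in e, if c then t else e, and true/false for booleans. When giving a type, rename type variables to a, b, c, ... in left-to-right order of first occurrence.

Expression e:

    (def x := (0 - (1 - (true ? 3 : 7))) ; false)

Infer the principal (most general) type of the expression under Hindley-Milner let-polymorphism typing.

Derivation:
  unify Int ~ Int
  unify Int ~ Int
  unify Bool ~ Bool
  unify Int ~ Int
  unify Int ~ Int
  unify Int ~ Int
let x : Int

Answer: Bool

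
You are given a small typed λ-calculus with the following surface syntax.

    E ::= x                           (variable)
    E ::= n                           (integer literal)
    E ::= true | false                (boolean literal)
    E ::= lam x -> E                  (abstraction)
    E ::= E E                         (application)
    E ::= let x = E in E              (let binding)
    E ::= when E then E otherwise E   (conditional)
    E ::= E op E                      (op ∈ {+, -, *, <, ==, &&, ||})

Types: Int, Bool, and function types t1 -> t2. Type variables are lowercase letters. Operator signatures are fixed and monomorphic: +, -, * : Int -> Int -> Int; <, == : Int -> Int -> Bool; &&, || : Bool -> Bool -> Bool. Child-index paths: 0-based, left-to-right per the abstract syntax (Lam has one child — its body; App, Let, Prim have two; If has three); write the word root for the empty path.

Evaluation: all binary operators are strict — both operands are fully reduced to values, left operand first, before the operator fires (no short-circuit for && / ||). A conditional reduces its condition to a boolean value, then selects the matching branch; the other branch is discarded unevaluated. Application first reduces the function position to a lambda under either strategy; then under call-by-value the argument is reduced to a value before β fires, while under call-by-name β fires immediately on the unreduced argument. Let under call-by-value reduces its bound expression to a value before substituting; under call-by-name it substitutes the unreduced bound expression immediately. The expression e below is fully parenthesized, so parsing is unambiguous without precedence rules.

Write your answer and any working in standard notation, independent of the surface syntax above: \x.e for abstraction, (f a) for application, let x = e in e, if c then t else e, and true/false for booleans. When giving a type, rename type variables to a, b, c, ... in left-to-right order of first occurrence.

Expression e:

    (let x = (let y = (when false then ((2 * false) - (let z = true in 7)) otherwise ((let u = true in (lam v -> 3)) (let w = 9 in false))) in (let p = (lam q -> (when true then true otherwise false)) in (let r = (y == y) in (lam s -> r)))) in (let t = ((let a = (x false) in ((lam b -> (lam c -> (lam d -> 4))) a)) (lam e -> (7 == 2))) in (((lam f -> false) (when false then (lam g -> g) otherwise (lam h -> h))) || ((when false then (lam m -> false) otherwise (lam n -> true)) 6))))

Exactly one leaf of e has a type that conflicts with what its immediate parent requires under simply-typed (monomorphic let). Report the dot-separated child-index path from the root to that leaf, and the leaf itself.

Answer: 0.0.1.0.1 : false

Working:
  unify Bool ~ Bool
  unify Int ~ Int
  unify Bool ~ Int
  FAIL: mismatch Bool ~ Int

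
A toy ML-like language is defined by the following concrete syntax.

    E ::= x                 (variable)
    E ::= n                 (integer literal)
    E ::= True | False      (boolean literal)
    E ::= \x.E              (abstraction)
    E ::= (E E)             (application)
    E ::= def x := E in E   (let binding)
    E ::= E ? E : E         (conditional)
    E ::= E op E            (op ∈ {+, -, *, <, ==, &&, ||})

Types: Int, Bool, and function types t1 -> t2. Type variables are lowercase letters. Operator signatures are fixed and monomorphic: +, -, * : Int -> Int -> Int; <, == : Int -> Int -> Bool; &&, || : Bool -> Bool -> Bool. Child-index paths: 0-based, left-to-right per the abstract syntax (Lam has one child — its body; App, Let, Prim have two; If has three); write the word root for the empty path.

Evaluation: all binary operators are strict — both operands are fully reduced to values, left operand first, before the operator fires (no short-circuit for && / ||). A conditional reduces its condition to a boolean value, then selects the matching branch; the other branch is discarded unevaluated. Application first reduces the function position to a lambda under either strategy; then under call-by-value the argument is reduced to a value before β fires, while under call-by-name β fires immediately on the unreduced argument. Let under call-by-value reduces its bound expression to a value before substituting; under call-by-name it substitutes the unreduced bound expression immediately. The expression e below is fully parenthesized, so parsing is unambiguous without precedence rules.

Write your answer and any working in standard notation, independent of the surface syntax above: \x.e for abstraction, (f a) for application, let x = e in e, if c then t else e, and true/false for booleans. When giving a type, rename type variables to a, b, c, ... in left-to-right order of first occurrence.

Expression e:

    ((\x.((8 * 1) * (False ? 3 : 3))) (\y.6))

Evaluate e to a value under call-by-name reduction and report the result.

Trace:
step 0: ((\x.((8 * 1) * (if false then 3 else 3))) (\y.6))
step 1: [beta@root] ((8 * 1) * (if false then 3 else 3))
step 2: [delta@0] (8 * (if false then 3 else 3))
step 3: [if@1] (8 * 3)
step 4: [delta@root] 24

Answer: 24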